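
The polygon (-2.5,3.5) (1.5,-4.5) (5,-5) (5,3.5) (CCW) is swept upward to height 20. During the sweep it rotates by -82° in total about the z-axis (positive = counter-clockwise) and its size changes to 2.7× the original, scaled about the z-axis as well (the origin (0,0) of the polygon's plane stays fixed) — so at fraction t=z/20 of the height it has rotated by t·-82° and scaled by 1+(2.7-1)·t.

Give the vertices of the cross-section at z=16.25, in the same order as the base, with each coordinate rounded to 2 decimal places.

t = z/height = 16.25/20 = 0.8125
s = 1 + (scale-1)·z/height = 1 + (2.7-1)·16.25/20 = 2.381250
θ = twist·z/height = -82°·16.25/20 = -66.6250° = -1.162826 rad
cos θ = 0.396747, sin θ = -0.917928 (intermediates below are computed at full precision and shown rounded to 5 d.p.)
v1: (-2.5,3.5) → rotate → (2.22088,3.68344) → ×s → (5.28847,8.77118) → (5.29,8.77)
v2: (1.5,-4.5) → rotate → (-3.53555,-3.16226) → ×s → (-8.41904,-7.53012) → (-8.42,-7.53)
v3: (5,-5) → rotate → (-2.60590,-6.57338) → ×s → (-6.20530,-15.65285) → (-6.21,-15.65)
v4: (5,3.5) → rotate → (5.19648,-3.20102) → ×s → (12.37413,-7.62244) → (12.37,-7.62)

Cross-section at z=16.25: (5.29,8.77) (-8.42,-7.53) (-6.21,-15.65) (12.37,-7.62)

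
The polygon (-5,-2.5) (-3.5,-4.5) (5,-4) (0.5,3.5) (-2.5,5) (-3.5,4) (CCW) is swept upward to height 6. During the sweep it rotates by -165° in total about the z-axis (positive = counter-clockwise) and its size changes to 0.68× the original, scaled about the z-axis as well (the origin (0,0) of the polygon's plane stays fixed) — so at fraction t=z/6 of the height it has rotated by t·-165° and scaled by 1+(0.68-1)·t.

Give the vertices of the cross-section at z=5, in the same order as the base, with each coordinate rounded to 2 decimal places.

Cross-section at z=5: (1.46,3.83) (-0.34,4.17) (-4.69,-0.31) (1.46,-2.14) (3.83,-1.46) (3.87,-0.43)

t = z/height = 5/6 = 0.833333
s = 1 + (scale-1)·z/height = 1 + (0.68-1)·5/6 = 0.733333
θ = twist·z/height = -165°·5/6 = -137.5000° = -2.399828 rad
cos θ = -0.737277, sin θ = -0.675590 (intermediates below are computed at full precision and shown rounded to 5 d.p.)
v1: (-5,-2.5) → rotate → (1.99741,5.22114) → ×s → (1.46477,3.82884) → (1.46,3.83)
v2: (-3.5,-4.5) → rotate → (-0.45969,5.68231) → ×s → (-0.33710,4.16703) → (-0.34,4.17)
v3: (5,-4) → rotate → (-6.38875,-0.42884) → ×s → (-4.68508,-0.31448) → (-4.69,-0.31)
v4: (0.5,3.5) → rotate → (1.99593,-2.91827) → ×s → (1.46368,-2.14006) → (1.46,-2.14)
v5: (-2.5,5) → rotate → (5.22114,-1.99741) → ×s → (3.82884,-1.46477) → (3.83,-1.46)
v6: (-3.5,4) → rotate → (5.28283,-0.58454) → ×s → (3.87408,-0.42867) → (3.87,-0.43)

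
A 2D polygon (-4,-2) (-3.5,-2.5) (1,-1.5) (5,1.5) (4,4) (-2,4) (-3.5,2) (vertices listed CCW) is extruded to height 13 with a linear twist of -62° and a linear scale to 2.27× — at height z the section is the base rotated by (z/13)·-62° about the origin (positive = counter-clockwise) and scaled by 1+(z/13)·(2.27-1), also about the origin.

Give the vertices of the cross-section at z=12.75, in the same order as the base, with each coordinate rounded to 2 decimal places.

Cross-section at z=12.75: (-8.30,5.65) (-8.73,4.12) (-1.85,-3.60) (8.42,-8.16) (12.22,-3.46) (5.65,8.30) (0.09,9.05)

t = z/height = 12.75/13 = 0.980769
s = 1 + (scale-1)·z/height = 1 + (2.27-1)·12.75/13 = 2.245577
θ = twist·z/height = -62°·12.75/13 = -60.8077° = -1.061294 rad
cos θ = 0.487742, sin θ = -0.872988 (intermediates below are computed at full precision and shown rounded to 5 d.p.)
v1: (-4,-2) → rotate → (-3.69694,2.51647) → ×s → (-8.30177,5.65092) → (-8.30,5.65)
v2: (-3.5,-2.5) → rotate → (-3.88957,1.83610) → ×s → (-8.73432,4.12310) → (-8.73,4.12)
v3: (1,-1.5) → rotate → (-0.82174,-1.60460) → ×s → (-1.84528,-3.60326) → (-1.85,-3.60)
v4: (5,1.5) → rotate → (3.74819,-3.63332) → ×s → (8.41686,-8.15891) → (8.42,-8.16)
v5: (4,4) → rotate → (5.44292,-1.54098) → ×s → (12.22250,-3.46039) → (12.22,-3.46)
v6: (-2,4) → rotate → (2.51647,3.69694) → ×s → (5.65092,8.30177) → (5.65,8.30)
v7: (-3.5,2) → rotate → (0.03888,4.03094) → ×s → (0.08730,9.05179) → (0.09,9.05)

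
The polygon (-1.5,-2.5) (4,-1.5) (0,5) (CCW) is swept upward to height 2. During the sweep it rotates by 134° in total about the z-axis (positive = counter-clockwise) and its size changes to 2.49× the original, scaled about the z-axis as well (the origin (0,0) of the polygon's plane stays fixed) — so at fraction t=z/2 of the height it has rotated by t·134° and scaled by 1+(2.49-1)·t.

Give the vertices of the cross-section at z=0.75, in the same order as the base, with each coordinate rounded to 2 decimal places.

t = z/height = 0.75/2 = 0.375
s = 1 + (scale-1)·z/height = 1 + (2.49-1)·0.75/2 = 1.558750
θ = twist·z/height = 134°·0.75/2 = 50.2500° = 0.877028 rad
cos θ = 0.639439, sin θ = 0.768842 (intermediates below are computed at full precision and shown rounded to 5 d.p.)
v1: (-1.5,-2.5) → rotate → (0.96295,-2.75186) → ×s → (1.50099,-4.28946) → (1.50,-4.29)
v2: (4,-1.5) → rotate → (3.71102,2.11621) → ×s → (5.78455,3.29864) → (5.78,3.30)
v3: (0,5) → rotate → (-3.84421,3.19720) → ×s → (-5.99216,4.98363) → (-5.99,4.98)

Cross-section at z=0.75: (1.50,-4.29) (5.78,3.30) (-5.99,4.98)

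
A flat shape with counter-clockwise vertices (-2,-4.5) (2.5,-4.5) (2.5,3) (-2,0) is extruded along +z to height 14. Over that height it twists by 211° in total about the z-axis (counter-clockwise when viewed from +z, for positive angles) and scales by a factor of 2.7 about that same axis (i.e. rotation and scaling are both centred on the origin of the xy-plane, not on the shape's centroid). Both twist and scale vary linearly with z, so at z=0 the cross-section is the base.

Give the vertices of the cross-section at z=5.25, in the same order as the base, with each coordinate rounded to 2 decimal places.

t = z/height = 5.25/14 = 0.375
s = 1 + (scale-1)·z/height = 1 + (2.7-1)·5.25/14 = 1.637500
θ = twist·z/height = 211°·5.25/14 = 79.1250° = 1.380992 rad
cos θ = 0.188667, sin θ = 0.982041 (intermediates below are computed at full precision and shown rounded to 5 d.p.)
v1: (-2,-4.5) → rotate → (4.04185,-2.81308) → ×s → (6.61853,-4.60642) → (6.62,-4.61)
v2: (2.5,-4.5) → rotate → (4.89085,1.60610) → ×s → (8.00877,2.62999) → (8.01,2.63)
v3: (2.5,3) → rotate → (-2.47446,3.02110) → ×s → (-4.05192,4.94706) → (-4.05,4.95)
v4: (-2,0) → rotate → (-0.37733,-1.96408) → ×s → (-0.61788,-3.21618) → (-0.62,-3.22)

Cross-section at z=5.25: (6.62,-4.61) (8.01,2.63) (-4.05,4.95) (-0.62,-3.22)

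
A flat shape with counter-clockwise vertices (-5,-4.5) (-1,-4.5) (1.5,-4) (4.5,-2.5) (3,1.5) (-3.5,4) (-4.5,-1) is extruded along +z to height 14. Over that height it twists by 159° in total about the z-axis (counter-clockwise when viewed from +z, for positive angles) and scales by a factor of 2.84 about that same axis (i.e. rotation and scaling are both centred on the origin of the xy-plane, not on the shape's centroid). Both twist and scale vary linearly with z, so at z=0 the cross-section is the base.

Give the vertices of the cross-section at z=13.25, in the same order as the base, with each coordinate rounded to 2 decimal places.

Cross-section at z=13.25: (18.01,3.98) (8.46,9.38) (1.82,11.57) (-7.36,12.04) (-9.18,0.47) (2.95,-14.27) (12.09,-3.69)

t = z/height = 13.25/14 = 0.946429
s = 1 + (scale-1)·z/height = 1 + (2.84-1)·13.25/14 = 2.741429
θ = twist·z/height = 159°·13.25/14 = 150.4821° = 2.626409 rad
cos θ = -0.870202, sin θ = 0.492695 (intermediates below are computed at full precision and shown rounded to 5 d.p.)
v1: (-5,-4.5) → rotate → (6.56814,1.45244) → ×s → (18.00608,3.98175) → (18.01,3.98)
v2: (-1,-4.5) → rotate → (3.08733,3.42322) → ×s → (8.46369,9.38450) → (8.46,9.38)
v3: (1.5,-4) → rotate → (0.66548,4.21985) → ×s → (1.82435,11.56842) → (1.82,11.57)
v4: (4.5,-2.5) → rotate → (-2.68417,4.39263) → ×s → (-7.35847,12.04209) → (-7.36,12.04)
v5: (3,1.5) → rotate → (-3.34965,0.17278) → ×s → (-9.18282,0.47367) → (-9.18,0.47)
v6: (-3.5,4) → rotate → (1.07493,-5.20524) → ×s → (2.94684,-14.26980) → (2.95,-14.27)
v7: (-4.5,-1) → rotate → (4.40860,-1.34692) → ×s → (12.08587,-3.69250) → (12.09,-3.69)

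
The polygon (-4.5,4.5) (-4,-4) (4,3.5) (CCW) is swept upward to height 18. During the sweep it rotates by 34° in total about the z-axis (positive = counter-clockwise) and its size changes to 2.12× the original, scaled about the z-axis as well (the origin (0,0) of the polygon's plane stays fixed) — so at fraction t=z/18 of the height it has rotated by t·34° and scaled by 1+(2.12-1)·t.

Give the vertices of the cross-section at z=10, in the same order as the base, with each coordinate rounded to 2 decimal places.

Cross-section at z=10: (-9.27,4.54) (-4.04,-8.24) (4.30,7.47)

t = z/height = 10/18 = 0.555556
s = 1 + (scale-1)·z/height = 1 + (2.12-1)·10/18 = 1.622222
θ = twist·z/height = 34°·10/18 = 18.8889° = 0.329673 rad
cos θ = 0.946148, sin θ = 0.323734 (intermediates below are computed at full precision and shown rounded to 5 d.p.)
v1: (-4.5,4.5) → rotate → (-5.71447,2.80086) → ×s → (-9.27014,4.54362) → (-9.27,4.54)
v2: (-4,-4) → rotate → (-2.48966,-5.07953) → ×s → (-4.03878,-8.24012) → (-4.04,-8.24)
v3: (4,3.5) → rotate → (2.65152,4.60645) → ×s → (4.30136,7.47269) → (4.30,7.47)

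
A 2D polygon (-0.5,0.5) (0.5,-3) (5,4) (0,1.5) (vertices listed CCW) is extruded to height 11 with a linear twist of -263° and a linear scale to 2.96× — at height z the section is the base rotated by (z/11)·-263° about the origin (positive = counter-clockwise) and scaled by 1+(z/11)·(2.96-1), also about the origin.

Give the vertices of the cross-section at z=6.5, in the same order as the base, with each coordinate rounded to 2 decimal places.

t = z/height = 6.5/11 = 0.590909
s = 1 + (scale-1)·z/height = 1 + (2.96-1)·6.5/11 = 2.158182
θ = twist·z/height = -263°·6.5/11 = -155.4091° = -2.712400 rad
cos θ = -0.909302, sin θ = -0.416137 (intermediates below are computed at full precision and shown rounded to 5 d.p.)
v1: (-0.5,0.5) → rotate → (0.66272,-0.24658) → ×s → (1.43027,-0.53217) → (1.43,-0.53)
v2: (0.5,-3) → rotate → (-1.70306,2.51984) → ×s → (-3.67551,5.43827) → (-3.68,5.44)
v3: (5,4) → rotate → (-2.88196,-5.71789) → ×s → (-6.21980,-12.34025) → (-6.22,-12.34)
v4: (0,1.5) → rotate → (0.62420,-1.36395) → ×s → (1.34715,-2.94366) → (1.35,-2.94)

Cross-section at z=6.5: (1.43,-0.53) (-3.68,5.44) (-6.22,-12.34) (1.35,-2.94)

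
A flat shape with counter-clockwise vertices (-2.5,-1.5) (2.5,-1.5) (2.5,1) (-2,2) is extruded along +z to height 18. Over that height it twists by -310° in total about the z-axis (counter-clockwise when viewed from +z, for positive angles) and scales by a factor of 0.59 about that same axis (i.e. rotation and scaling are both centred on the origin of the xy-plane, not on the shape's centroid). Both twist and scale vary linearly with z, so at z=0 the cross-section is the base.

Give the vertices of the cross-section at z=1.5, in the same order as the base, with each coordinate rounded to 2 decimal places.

t = z/height = 1.5/18 = 0.0833333
s = 1 + (scale-1)·z/height = 1 + (0.59-1)·1.5/18 = 0.965833
θ = twist·z/height = -310°·1.5/18 = -25.8333° = -0.450877 rad
cos θ = 0.900065, sin θ = -0.435755 (intermediates below are computed at full precision and shown rounded to 5 d.p.)
v1: (-2.5,-1.5) → rotate → (-2.90380,-0.26071) → ×s → (-2.80458,-0.25180) → (-2.80,-0.25)
v2: (2.5,-1.5) → rotate → (1.59653,-2.43949) → ×s → (1.54198,-2.35614) → (1.54,-2.36)
v3: (2.5,1) → rotate → (2.68592,-0.18932) → ×s → (2.59415,-0.18285) → (2.59,-0.18)
v4: (-2,2) → rotate → (-0.92862,2.67164) → ×s → (-0.89689,2.58036) → (-0.90,2.58)

Cross-section at z=1.5: (-2.80,-0.25) (1.54,-2.36) (2.59,-0.18) (-0.90,2.58)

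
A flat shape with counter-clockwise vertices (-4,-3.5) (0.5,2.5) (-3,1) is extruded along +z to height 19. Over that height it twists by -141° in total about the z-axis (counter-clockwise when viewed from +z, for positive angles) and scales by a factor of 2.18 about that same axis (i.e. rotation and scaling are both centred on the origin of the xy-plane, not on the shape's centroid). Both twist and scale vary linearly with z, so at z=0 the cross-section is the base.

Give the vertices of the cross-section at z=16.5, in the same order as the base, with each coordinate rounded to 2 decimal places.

t = z/height = 16.5/19 = 0.868421
s = 1 + (scale-1)·z/height = 1 + (2.18-1)·16.5/19 = 2.024737
θ = twist·z/height = -141°·16.5/19 = -122.4474° = -2.137110 rad
cos θ = -0.536525, sin θ = -0.843885 (intermediates below are computed at full precision and shown rounded to 5 d.p.)
v1: (-4,-3.5) → rotate → (-0.80750,5.25337) → ×s → (-1.63497,10.63670) → (-1.63,10.64)
v2: (0.5,2.5) → rotate → (1.84145,-1.76325) → ×s → (3.72845,-3.57013) → (3.73,-3.57)
v3: (-3,1) → rotate → (2.45346,1.99513) → ×s → (4.96761,4.03961) → (4.97,4.04)

Cross-section at z=16.5: (-1.63,10.64) (3.73,-3.57) (4.97,4.04)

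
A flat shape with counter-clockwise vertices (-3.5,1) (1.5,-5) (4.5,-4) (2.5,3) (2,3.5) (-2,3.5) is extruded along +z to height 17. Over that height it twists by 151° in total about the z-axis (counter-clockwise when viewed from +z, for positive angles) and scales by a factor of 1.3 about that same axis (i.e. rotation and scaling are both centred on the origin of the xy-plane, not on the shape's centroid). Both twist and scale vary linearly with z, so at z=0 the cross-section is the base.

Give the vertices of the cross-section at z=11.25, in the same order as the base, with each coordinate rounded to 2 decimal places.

Cross-section at z=11.25: (-0.46,-4.34) (5.59,2.80) (3.79,6.14) (-4.06,2.33) (-4.55,1.64) (-3.72,-3.08)

t = z/height = 11.25/17 = 0.661765
s = 1 + (scale-1)·z/height = 1 + (1.3-1)·11.25/17 = 1.198529
θ = twist·z/height = 151°·11.25/17 = 99.9265° = 1.744046 rad
cos θ = -0.172384, sin θ = 0.985030 (intermediates below are computed at full precision and shown rounded to 5 d.p.)
v1: (-3.5,1) → rotate → (-0.38169,-3.61999) → ×s → (-0.45746,-4.33866) → (-0.46,-4.34)
v2: (1.5,-5) → rotate → (4.66657,2.33947) → ×s → (5.59302,2.80392) → (5.59,2.80)
v3: (4.5,-4) → rotate → (3.16439,5.12217) → ×s → (3.79261,6.13907) → (3.79,6.14)
v4: (2.5,3) → rotate → (-3.38605,1.94542) → ×s → (-4.05828,2.33165) → (-4.06,2.33)
v5: (2,3.5) → rotate → (-3.79237,1.36671) → ×s → (-4.54527,1.63805) → (-4.55,1.64)
v6: (-2,3.5) → rotate → (-3.10284,-2.57340) → ×s → (-3.71884,-3.08430) → (-3.72,-3.08)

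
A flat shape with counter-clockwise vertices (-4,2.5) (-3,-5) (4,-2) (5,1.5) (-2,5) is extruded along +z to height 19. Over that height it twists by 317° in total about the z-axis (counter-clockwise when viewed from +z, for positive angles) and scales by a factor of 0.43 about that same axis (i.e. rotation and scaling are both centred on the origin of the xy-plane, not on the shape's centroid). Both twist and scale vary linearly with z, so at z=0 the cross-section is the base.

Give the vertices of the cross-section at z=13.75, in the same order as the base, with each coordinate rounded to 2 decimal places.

t = z/height = 13.75/19 = 0.723684
s = 1 + (scale-1)·z/height = 1 + (0.43-1)·13.75/19 = 0.587500
θ = twist·z/height = 317°·13.75/19 = 229.4079° = 4.003923 rad
cos θ = -0.650670, sin θ = -0.759361 (intermediates below are computed at full precision and shown rounded to 5 d.p.)
v1: (-4,2.5) → rotate → (4.50108,1.41077) → ×s → (2.64438,0.82883) → (2.64,0.83)
v2: (-3,-5) → rotate → (-1.84480,5.53143) → ×s → (-1.08382,3.24972) → (-1.08,3.25)
v3: (4,-2) → rotate → (-4.12140,-1.73610) → ×s → (-2.42132,-1.01996) → (-2.42,-1.02)
v4: (5,1.5) → rotate → (-2.11431,-4.77281) → ×s → (-1.24216,-2.80403) → (-1.24,-2.80)
v5: (-2,5) → rotate → (5.09814,-1.73463) → ×s → (2.99516,-1.01909) → (3.00,-1.02)

Cross-section at z=13.75: (2.64,0.83) (-1.08,3.25) (-2.42,-1.02) (-1.24,-2.80) (3.00,-1.02)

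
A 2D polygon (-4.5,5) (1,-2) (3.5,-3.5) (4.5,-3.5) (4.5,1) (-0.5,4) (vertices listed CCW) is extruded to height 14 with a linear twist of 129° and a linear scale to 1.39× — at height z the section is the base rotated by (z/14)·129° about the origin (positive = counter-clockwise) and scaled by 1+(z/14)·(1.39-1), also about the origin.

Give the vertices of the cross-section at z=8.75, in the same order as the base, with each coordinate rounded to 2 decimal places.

t = z/height = 8.75/14 = 0.625
s = 1 + (scale-1)·z/height = 1 + (1.39-1)·8.75/14 = 1.243750
θ = twist·z/height = 129°·8.75/14 = 80.6250° = 1.407172 rad
cos θ = 0.162895, sin θ = 0.986643 (intermediates below are computed at full precision and shown rounded to 5 d.p.)
v1: (-4.5,5) → rotate → (-5.66625,-3.62542) → ×s → (-7.04739,-4.50911) → (-7.05,-4.51)
v2: (1,-2) → rotate → (2.13618,0.66085) → ×s → (2.65688,0.82194) → (2.66,0.82)
v3: (3.5,-3.5) → rotate → (4.02339,2.88312) → ×s → (5.00409,3.58588) → (5.00,3.59)
v4: (4.5,-3.5) → rotate → (4.18628,3.86976) → ×s → (5.20669,4.81302) → (5.21,4.81)
v5: (4.5,1) → rotate → (-0.25361,4.60279) → ×s → (-0.31543,5.72472) → (-0.32,5.72)
v6: (-0.5,4) → rotate → (-4.02802,0.15826) → ×s → (-5.00985,0.19684) → (-5.01,0.20)

Cross-section at z=8.75: (-7.05,-4.51) (2.66,0.82) (5.00,3.59) (5.21,4.81) (-0.32,5.72) (-5.01,0.20)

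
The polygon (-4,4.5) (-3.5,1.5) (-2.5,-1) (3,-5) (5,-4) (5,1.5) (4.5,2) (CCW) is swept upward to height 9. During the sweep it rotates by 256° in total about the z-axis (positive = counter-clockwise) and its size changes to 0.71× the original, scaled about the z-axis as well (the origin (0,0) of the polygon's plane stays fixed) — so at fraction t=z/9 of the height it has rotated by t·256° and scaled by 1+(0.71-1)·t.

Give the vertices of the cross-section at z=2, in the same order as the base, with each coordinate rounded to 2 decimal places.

Cross-section at z=2: (-5.57,-0.83) (-2.96,-1.98) (-0.49,-2.47) (5.45,-0.20) (5.69,1.87) (1.38,4.68) (0.73,4.55)

t = z/height = 2/9 = 0.222222
s = 1 + (scale-1)·z/height = 1 + (0.71-1)·2/9 = 0.935556
θ = twist·z/height = 256°·2/9 = 56.8889° = 0.992898 rad
cos θ = 0.546264, sin θ = 0.837613 (intermediates below are computed at full precision and shown rounded to 5 d.p.)
v1: (-4,4.5) → rotate → (-5.95432,-0.89226) → ×s → (-5.57059,-0.83476) → (-5.57,-0.83)
v2: (-3.5,1.5) → rotate → (-3.16834,-2.11225) → ×s → (-2.96416,-1.97613) → (-2.96,-1.98)
v3: (-2.5,-1) → rotate → (-0.52805,-2.64030) → ×s → (-0.49402,-2.47014) → (-0.49,-2.47)
v4: (3,-5) → rotate → (5.82686,-0.21848) → ×s → (5.45135,-0.20440) → (5.45,-0.20)
v5: (5,-4) → rotate → (6.08177,2.00301) → ×s → (5.68984,1.87392) → (5.69,1.87)
v6: (5,1.5) → rotate → (1.47490,5.00746) → ×s → (1.37985,4.68476) → (1.38,4.68)
v7: (4.5,2) → rotate → (0.78296,4.86179) → ×s → (0.73251,4.54847) → (0.73,4.55)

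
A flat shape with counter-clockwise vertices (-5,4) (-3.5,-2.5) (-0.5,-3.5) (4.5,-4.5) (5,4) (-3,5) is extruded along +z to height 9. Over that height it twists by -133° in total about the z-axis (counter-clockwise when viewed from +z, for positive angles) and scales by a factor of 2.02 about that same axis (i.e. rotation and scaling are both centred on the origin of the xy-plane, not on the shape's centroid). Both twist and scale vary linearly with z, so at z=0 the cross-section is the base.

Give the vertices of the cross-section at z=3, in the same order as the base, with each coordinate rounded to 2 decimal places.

t = z/height = 3/9 = 0.333333
s = 1 + (scale-1)·z/height = 1 + (2.02-1)·3/9 = 1.340000
θ = twist·z/height = -133°·3/9 = -44.3333° = -0.773763 rad
cos θ = 0.715286, sin θ = -0.698832 (intermediates below are computed at full precision and shown rounded to 5 d.p.)
v1: (-5,4) → rotate → (-0.78111,6.35530) → ×s → (-1.04668,8.51611) → (-1.05,8.52)
v2: (-3.5,-2.5) → rotate → (-4.25058,0.65769) → ×s → (-5.69578,0.88131) → (-5.70,0.88)
v3: (-0.5,-3.5) → rotate → (-2.80355,-2.15409) → ×s → (-3.75676,-2.88648) → (-3.76,-2.89)
v4: (4.5,-4.5) → rotate → (0.07405,-6.36353) → ×s → (0.09922,-8.52713) → (0.10,-8.53)
v5: (5,4) → rotate → (6.37176,-0.63301) → ×s → (8.53816,-0.84824) → (8.54,-0.85)
v6: (-3,5) → rotate → (1.34830,5.67293) → ×s → (1.80672,7.60172) → (1.81,7.60)

Cross-section at z=3: (-1.05,8.52) (-5.70,0.88) (-3.76,-2.89) (0.10,-8.53) (8.54,-0.85) (1.81,7.60)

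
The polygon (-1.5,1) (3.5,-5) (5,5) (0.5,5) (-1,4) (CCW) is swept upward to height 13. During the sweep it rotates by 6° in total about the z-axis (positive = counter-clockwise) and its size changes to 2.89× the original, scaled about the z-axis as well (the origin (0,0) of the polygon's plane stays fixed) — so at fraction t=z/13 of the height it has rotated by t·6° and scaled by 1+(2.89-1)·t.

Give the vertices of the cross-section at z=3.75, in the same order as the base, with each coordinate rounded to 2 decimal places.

Cross-section at z=3.75: (-2.36,1.47) (5.64,-7.56) (7.49,7.96) (0.54,7.75) (-1.73,6.13)

t = z/height = 3.75/13 = 0.288462
s = 1 + (scale-1)·z/height = 1 + (2.89-1)·3.75/13 = 1.545192
θ = twist·z/height = 6°·3.75/13 = 1.7308° = 0.030208 rad
cos θ = 0.999544, sin θ = 0.030203 (intermediates below are computed at full precision and shown rounded to 5 d.p.)
v1: (-1.5,1) → rotate → (-1.52952,0.95424) → ×s → (-2.36340,1.47448) → (-2.36,1.47)
v2: (3.5,-5) → rotate → (3.64942,-4.89201) → ×s → (5.63905,-7.55909) → (5.64,-7.56)
v3: (5,5) → rotate → (4.84670,5.14873) → ×s → (7.48909,7.95578) → (7.49,7.96)
v4: (0.5,5) → rotate → (0.34876,5.01282) → ×s → (0.53890,7.74577) → (0.54,7.75)
v5: (-1,4) → rotate → (-1.12036,3.96797) → ×s → (-1.73117,6.13128) → (-1.73,6.13)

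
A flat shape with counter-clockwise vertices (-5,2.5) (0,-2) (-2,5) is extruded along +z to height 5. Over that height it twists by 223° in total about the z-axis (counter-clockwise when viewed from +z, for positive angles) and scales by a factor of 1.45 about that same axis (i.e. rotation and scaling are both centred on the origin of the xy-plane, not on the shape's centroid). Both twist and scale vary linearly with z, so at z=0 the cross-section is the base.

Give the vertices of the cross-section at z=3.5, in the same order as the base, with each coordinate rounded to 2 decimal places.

t = z/height = 3.5/5 = 0.7
s = 1 + (scale-1)·z/height = 1 + (1.45-1)·3.5/5 = 1.315000
θ = twist·z/height = 223°·3.5/5 = 156.1000° = 2.724459 rad
cos θ = -0.914254, sin θ = 0.405142 (intermediates below are computed at full precision and shown rounded to 5 d.p.)
v1: (-5,2.5) → rotate → (3.55842,-4.31134) → ×s → (4.67932,-5.66942) → (4.68,-5.67)
v2: (0,-2) → rotate → (0.81028,1.82851) → ×s → (1.06552,2.40449) → (1.07,2.40)
v3: (-2,5) → rotate → (-0.19720,-5.38155) → ×s → (-0.25932,-7.07674) → (-0.26,-7.08)

Cross-section at z=3.5: (4.68,-5.67) (1.07,2.40) (-0.26,-7.08)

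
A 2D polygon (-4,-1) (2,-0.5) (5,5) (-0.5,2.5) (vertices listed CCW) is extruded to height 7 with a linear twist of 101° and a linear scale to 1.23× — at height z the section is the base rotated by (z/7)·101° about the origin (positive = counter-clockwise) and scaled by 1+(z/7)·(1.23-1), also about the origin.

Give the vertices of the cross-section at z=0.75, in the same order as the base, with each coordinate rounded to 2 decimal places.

t = z/height = 0.75/7 = 0.107143
s = 1 + (scale-1)·z/height = 1 + (1.23-1)·0.75/7 = 1.024643
θ = twist·z/height = 101°·0.75/7 = 10.8214° = 0.188870 rad
cos θ = 0.982217, sin θ = 0.187749 (intermediates below are computed at full precision and shown rounded to 5 d.p.)
v1: (-4,-1) → rotate → (-3.74112,-1.73321) → ×s → (-3.83331,-1.77592) → (-3.83,-1.78)
v2: (2,-0.5) → rotate → (2.05831,-0.11561) → ×s → (2.10903,-0.11846) → (2.11,-0.12)
v3: (5,5) → rotate → (3.97234,5.84983) → ×s → (4.07023,5.99399) → (4.07,5.99)
v4: (-0.5,2.5) → rotate → (-0.96048,2.36167) → ×s → (-0.98415,2.41987) → (-0.98,2.42)

Cross-section at z=0.75: (-3.83,-1.78) (2.11,-0.12) (4.07,5.99) (-0.98,2.42)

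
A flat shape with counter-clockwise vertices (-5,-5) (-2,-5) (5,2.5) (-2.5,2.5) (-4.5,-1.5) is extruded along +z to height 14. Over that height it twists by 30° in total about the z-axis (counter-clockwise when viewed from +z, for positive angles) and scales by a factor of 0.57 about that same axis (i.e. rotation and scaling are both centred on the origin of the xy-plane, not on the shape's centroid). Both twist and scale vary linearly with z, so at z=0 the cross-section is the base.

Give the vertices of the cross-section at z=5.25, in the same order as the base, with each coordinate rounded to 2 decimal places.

Cross-section at z=5.25: (-3.30,-4.93) (-0.83,-4.44) (3.70,2.87) (-2.47,1.65) (-3.46,-1.97)

t = z/height = 5.25/14 = 0.375
s = 1 + (scale-1)·z/height = 1 + (0.57-1)·5.25/14 = 0.838750
θ = twist·z/height = 30°·5.25/14 = 11.2500° = 0.196350 rad
cos θ = 0.980785, sin θ = 0.195090 (intermediates below are computed at full precision and shown rounded to 5 d.p.)
v1: (-5,-5) → rotate → (-3.92847,-5.87938) → ×s → (-3.29501,-4.93133) → (-3.30,-4.93)
v2: (-2,-5) → rotate → (-0.98612,-5.29411) → ×s → (-0.82711,-4.44043) → (-0.83,-4.44)
v3: (5,2.5) → rotate → (4.41620,3.42741) → ×s → (3.70409,2.87474) → (3.70,2.87)
v4: (-2.5,2.5) → rotate → (-2.93969,1.96424) → ×s → (-2.46566,1.64750) → (-2.47,1.65)
v5: (-4.5,-1.5) → rotate → (-4.12090,-2.34908) → ×s → (-3.45640,-1.97029) → (-3.46,-1.97)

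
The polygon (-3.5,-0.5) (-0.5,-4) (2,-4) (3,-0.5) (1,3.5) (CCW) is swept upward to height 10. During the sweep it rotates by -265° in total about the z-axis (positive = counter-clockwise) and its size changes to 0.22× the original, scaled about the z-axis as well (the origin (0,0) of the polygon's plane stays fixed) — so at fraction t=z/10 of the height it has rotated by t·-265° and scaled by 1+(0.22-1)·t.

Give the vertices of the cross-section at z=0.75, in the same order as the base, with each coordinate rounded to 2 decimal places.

Cross-section at z=0.75: (-3.26,0.68) (-1.72,-3.38) (0.49,-4.18) (2.50,-1.40) (2.01,2.78)

t = z/height = 0.75/10 = 0.075
s = 1 + (scale-1)·z/height = 1 + (0.22-1)·0.75/10 = 0.941500
θ = twist·z/height = -265°·0.75/10 = -19.8750° = -0.346884 rad
cos θ = 0.940437, sin θ = -0.339969 (intermediates below are computed at full precision and shown rounded to 5 d.p.)
v1: (-3.5,-0.5) → rotate → (-3.46151,0.71967) → ×s → (-3.25901,0.67757) → (-3.26,0.68)
v2: (-0.5,-4) → rotate → (-1.83010,-3.59176) → ×s → (-1.72303,-3.38164) → (-1.72,-3.38)
v3: (2,-4) → rotate → (0.52100,-4.44168) → ×s → (0.49052,-4.18185) → (0.49,-4.18)
v4: (3,-0.5) → rotate → (2.65133,-1.49013) → ×s → (2.49622,-1.40295) → (2.50,-1.40)
v5: (1,3.5) → rotate → (2.13033,2.95156) → ×s → (2.00570,2.77889) → (2.01,2.78)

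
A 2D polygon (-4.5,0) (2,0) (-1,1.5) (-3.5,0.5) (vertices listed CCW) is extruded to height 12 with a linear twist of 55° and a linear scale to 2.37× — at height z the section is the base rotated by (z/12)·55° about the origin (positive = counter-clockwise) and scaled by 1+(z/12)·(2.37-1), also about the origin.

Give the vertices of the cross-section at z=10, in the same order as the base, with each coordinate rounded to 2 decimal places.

t = z/height = 10/12 = 0.833333
s = 1 + (scale-1)·z/height = 1 + (2.37-1)·10/12 = 2.141667
θ = twist·z/height = 55°·10/12 = 45.8333° = 0.799943 rad
cos θ = 0.696748, sin θ = 0.717316 (intermediates below are computed at full precision and shown rounded to 5 d.p.)
v1: (-4.5,0) → rotate → (-3.13537,-3.22792) → ×s → (-6.71491,-6.91313) → (-6.71,-6.91)
v2: (2,0) → rotate → (1.39350,1.43463) → ×s → (2.98440,3.07250) → (2.98,3.07)
v3: (-1,1.5) → rotate → (-1.77272,0.32781) → ×s → (-3.79658,0.70205) → (-3.80,0.70)
v4: (-3.5,0.5) → rotate → (-2.79728,-2.16223) → ×s → (-5.99083,-4.63078) → (-5.99,-4.63)

Cross-section at z=10: (-6.71,-6.91) (2.98,3.07) (-3.80,0.70) (-5.99,-4.63)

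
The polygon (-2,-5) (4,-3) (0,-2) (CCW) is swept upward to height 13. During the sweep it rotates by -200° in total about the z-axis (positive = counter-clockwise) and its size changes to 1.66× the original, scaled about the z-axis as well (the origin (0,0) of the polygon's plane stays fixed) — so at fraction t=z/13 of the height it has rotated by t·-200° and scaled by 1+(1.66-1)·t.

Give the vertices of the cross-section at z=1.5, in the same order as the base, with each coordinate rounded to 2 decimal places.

t = z/height = 1.5/13 = 0.115385
s = 1 + (scale-1)·z/height = 1 + (1.66-1)·1.5/13 = 1.076154
θ = twist·z/height = -200°·1.5/13 = -23.0769° = -0.402768 rad
cos θ = 0.919979, sin θ = -0.391967 (intermediates below are computed at full precision and shown rounded to 5 d.p.)
v1: (-2,-5) → rotate → (-3.79979,-3.81596) → ×s → (-4.08916,-4.10656) → (-4.09,-4.11)
v2: (4,-3) → rotate → (2.50402,-4.32780) → ×s → (2.69471,-4.65738) → (2.69,-4.66)
v3: (0,-2) → rotate → (-0.78393,-1.83996) → ×s → (-0.84363,-1.98008) → (-0.84,-1.98)

Cross-section at z=1.5: (-4.09,-4.11) (2.69,-4.66) (-0.84,-1.98)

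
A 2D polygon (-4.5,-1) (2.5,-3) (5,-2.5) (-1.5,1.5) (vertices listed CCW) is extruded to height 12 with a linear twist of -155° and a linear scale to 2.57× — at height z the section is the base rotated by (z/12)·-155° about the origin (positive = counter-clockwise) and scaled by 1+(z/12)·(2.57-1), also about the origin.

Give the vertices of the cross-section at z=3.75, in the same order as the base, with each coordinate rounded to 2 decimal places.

Cross-section at z=3.75: (-5.57,4.03) (-0.87,-5.76) (2.16,-8.05) (0.19,3.16)

t = z/height = 3.75/12 = 0.3125
s = 1 + (scale-1)·z/height = 1 + (2.57-1)·3.75/12 = 1.490625
θ = twist·z/height = -155°·3.75/12 = -48.4375° = -0.845394 rad
cos θ = 0.663437, sin θ = -0.748232 (intermediates below are computed at full precision and shown rounded to 5 d.p.)
v1: (-4.5,-1) → rotate → (-3.73370,2.70361) → ×s → (-5.56554,4.03007) → (-5.57,4.03)
v2: (2.5,-3) → rotate → (-0.58611,-3.86089) → ×s → (-0.87366,-5.75514) → (-0.87,-5.76)
v3: (5,-2.5) → rotate → (1.44660,-5.39975) → ×s → (2.15634,-8.04901) → (2.16,-8.05)
v4: (-1.5,1.5) → rotate → (0.12719,2.11750) → ×s → (0.18960,3.15640) → (0.19,3.16)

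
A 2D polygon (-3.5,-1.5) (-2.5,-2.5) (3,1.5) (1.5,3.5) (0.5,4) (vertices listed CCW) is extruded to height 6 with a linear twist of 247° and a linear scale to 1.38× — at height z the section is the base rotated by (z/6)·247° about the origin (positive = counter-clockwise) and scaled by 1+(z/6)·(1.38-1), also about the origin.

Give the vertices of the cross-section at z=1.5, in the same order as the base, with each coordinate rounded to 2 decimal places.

t = z/height = 1.5/6 = 0.25
s = 1 + (scale-1)·z/height = 1 + (1.38-1)·1.5/6 = 1.095000
θ = twist·z/height = 247°·1.5/6 = 61.7500° = 1.077741 rad
cos θ = 0.473320, sin θ = 0.880891 (intermediates below are computed at full precision and shown rounded to 5 d.p.)
v1: (-3.5,-1.5) → rotate → (-0.33528,-3.79310) → ×s → (-0.36713,-4.15344) → (-0.37,-4.15)
v2: (-2.5,-2.5) → rotate → (1.01893,-3.38553) → ×s → (1.11573,-3.70715) → (1.12,-3.71)
v3: (3,1.5) → rotate → (0.09862,3.35265) → ×s → (0.10799,3.67115) → (0.11,3.67)
v4: (1.5,3.5) → rotate → (-2.37314,2.97795) → ×s → (-2.59859,3.26086) → (-2.60,3.26)
v5: (0.5,4) → rotate → (-3.28690,2.33372) → ×s → (-3.59916,2.55543) → (-3.60,2.56)

Cross-section at z=1.5: (-0.37,-4.15) (1.12,-3.71) (0.11,3.67) (-2.60,3.26) (-3.60,2.56)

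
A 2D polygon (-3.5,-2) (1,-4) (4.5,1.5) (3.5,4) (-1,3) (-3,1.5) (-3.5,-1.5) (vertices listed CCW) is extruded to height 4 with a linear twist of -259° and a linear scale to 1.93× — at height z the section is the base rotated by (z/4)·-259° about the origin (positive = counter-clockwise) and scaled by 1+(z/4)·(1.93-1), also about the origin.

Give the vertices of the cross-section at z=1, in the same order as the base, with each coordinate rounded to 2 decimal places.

t = z/height = 1/4 = 0.25
s = 1 + (scale-1)·z/height = 1 + (1.93-1)·1/4 = 1.232500
θ = twist·z/height = -259°·1/4 = -64.7500° = -1.130101 rad
cos θ = 0.426569, sin θ = -0.904455 (intermediates below are computed at full precision and shown rounded to 5 d.p.)
v1: (-3.5,-2) → rotate → (-3.30190,2.31246) → ×s → (-4.06959,2.85010) → (-4.07,2.85)
v2: (1,-4) → rotate → (-3.19125,-2.61073) → ×s → (-3.93322,-3.21772) → (-3.93,-3.22)
v3: (4.5,1.5) → rotate → (3.27624,-3.43020) → ×s → (4.03797,-4.22772) → (4.04,-4.23)
v4: (3.5,4) → rotate → (5.11081,-1.45932) → ×s → (6.29907,-1.79861) → (6.30,-1.80)
v5: (-1,3) → rotate → (2.28680,2.18416) → ×s → (2.81848,2.69198) → (2.82,2.69)
v6: (-3,1.5) → rotate → (0.07698,3.35322) → ×s → (0.09487,4.13284) → (0.09,4.13)
v7: (-3.5,-1.5) → rotate → (-2.84967,2.52574) → ×s → (-3.51222,3.11297) → (-3.51,3.11)

Cross-section at z=1: (-4.07,2.85) (-3.93,-3.22) (4.04,-4.23) (6.30,-1.80) (2.82,2.69) (0.09,4.13) (-3.51,3.11)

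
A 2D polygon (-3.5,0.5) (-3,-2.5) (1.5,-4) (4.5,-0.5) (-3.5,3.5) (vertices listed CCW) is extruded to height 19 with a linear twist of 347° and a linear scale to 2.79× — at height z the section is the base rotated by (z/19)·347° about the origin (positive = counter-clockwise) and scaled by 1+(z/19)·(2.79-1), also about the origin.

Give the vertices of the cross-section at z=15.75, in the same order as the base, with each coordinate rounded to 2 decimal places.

t = z/height = 15.75/19 = 0.828947
s = 1 + (scale-1)·z/height = 1 + (2.79-1)·15.75/19 = 2.483816
θ = twist·z/height = 347°·15.75/19 = 287.6447° = 5.020348 rad
cos θ = 0.303114, sin θ = -0.952954 (intermediates below are computed at full precision and shown rounded to 5 d.p.)
v1: (-3.5,0.5) → rotate → (-0.58442,3.48690) → ×s → (-1.45160,8.66081) → (-1.45,8.66)
v2: (-3,-2.5) → rotate → (-3.29173,2.10108) → ×s → (-8.17605,5.21869) → (-8.18,5.22)
v3: (1.5,-4) → rotate → (-3.35715,-2.64189) → ×s → (-8.33853,-6.56196) → (-8.34,-6.56)
v4: (4.5,-0.5) → rotate → (0.88754,-4.43985) → ×s → (2.20448,-11.02777) → (2.20,-11.03)
v5: (-3.5,3.5) → rotate → (2.27444,4.39624) → ×s → (5.64929,10.91945) → (5.65,10.92)

Cross-section at z=15.75: (-1.45,8.66) (-8.18,5.22) (-8.34,-6.56) (2.20,-11.03) (5.65,10.92)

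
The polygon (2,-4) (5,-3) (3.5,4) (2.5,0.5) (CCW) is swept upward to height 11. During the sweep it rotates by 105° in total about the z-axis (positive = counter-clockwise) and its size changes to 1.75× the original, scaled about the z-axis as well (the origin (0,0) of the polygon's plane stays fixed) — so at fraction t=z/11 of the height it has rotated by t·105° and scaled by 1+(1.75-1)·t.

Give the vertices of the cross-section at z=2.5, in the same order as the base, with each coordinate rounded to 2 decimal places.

Cross-section at z=2.5: (4.03,-3.33) (6.77,-0.84) (1.85,5.94) (2.44,1.72)

t = z/height = 2.5/11 = 0.227273
s = 1 + (scale-1)·z/height = 1 + (1.75-1)·2.5/11 = 1.170455
θ = twist·z/height = 105°·2.5/11 = 23.8636° = 0.416499 rad
cos θ = 0.914511, sin θ = 0.404561 (intermediates below are computed at full precision and shown rounded to 5 d.p.)
v1: (2,-4) → rotate → (3.44727,-2.84892) → ×s → (4.03487,-3.33453) → (4.03,-3.33)
v2: (5,-3) → rotate → (5.78624,-0.72073) → ×s → (6.77253,-0.84358) → (6.77,-0.84)
v3: (3.5,4) → rotate → (1.58254,5.07401) → ×s → (1.85229,5.93890) → (1.85,5.94)
v4: (2.5,0.5) → rotate → (2.08400,1.46866) → ×s → (2.43922,1.71900) → (2.44,1.72)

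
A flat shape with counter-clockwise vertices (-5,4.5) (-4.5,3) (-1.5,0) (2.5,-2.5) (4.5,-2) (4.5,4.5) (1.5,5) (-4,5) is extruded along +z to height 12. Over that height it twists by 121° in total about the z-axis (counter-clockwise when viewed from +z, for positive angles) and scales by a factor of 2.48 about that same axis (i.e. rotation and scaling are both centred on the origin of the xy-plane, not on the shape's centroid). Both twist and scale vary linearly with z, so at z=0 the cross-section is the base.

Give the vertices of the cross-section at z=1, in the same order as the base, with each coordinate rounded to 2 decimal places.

Cross-section at z=1: (-6.41,3.99) (-5.57,2.43) (-1.66,-0.30) (3.26,-2.27) (5.37,-1.33) (4.09,5.86) (0.68,5.82) (-5.41,4.74)

t = z/height = 1/12 = 0.0833333
s = 1 + (scale-1)·z/height = 1 + (2.48-1)·1/12 = 1.123333
θ = twist·z/height = 121°·1/12 = 10.0833° = 0.175987 rad
cos θ = 0.984554, sin θ = 0.175080 (intermediates below are computed at full precision and shown rounded to 5 d.p.)
v1: (-5,4.5) → rotate → (-5.71063,3.55509) → ×s → (-6.41494,3.99355) → (-6.41,3.99)
v2: (-4.5,3) → rotate → (-4.95573,2.16580) → ×s → (-5.56694,2.43292) → (-5.57,2.43)
v3: (-1.5,0) → rotate → (-1.47683,-0.26262) → ×s → (-1.65897,-0.29501) → (-1.66,-0.30)
v4: (2.5,-2.5) → rotate → (2.89909,-2.02368) → ×s → (3.25664,-2.27327) → (3.26,-2.27)
v5: (4.5,-2) → rotate → (4.78065,-1.18125) → ×s → (5.37027,-1.32693) → (5.37,-1.33)
v6: (4.5,4.5) → rotate → (3.64263,5.21836) → ×s → (4.09189,5.86195) → (4.09,5.86)
v7: (1.5,5) → rotate → (0.60143,5.18539) → ×s → (0.67561,5.82492) → (0.68,5.82)
v8: (-4,5) → rotate → (-4.81362,4.22245) → ×s → (-5.40730,4.74322) → (-5.41,4.74)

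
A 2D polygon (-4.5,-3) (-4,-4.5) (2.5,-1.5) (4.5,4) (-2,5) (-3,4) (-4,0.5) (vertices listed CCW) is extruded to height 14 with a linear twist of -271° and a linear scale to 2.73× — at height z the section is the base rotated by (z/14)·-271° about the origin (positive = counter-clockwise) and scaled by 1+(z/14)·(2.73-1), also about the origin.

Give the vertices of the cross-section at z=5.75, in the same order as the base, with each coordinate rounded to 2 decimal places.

t = z/height = 5.75/14 = 0.410714
s = 1 + (scale-1)·z/height = 1 + (2.73-1)·5.75/14 = 1.710536
θ = twist·z/height = -271°·5.75/14 = -111.3036° = -1.942614 rad
cos θ = -0.363309, sin θ = -0.931669 (intermediates below are computed at full precision and shown rounded to 5 d.p.)
v1: (-4.5,-3) → rotate → (-1.16011,5.28244) → ×s → (-1.98442,9.03580) → (-1.98,9.04)
v2: (-4,-4.5) → rotate → (-2.73927,5.36157) → ×s → (-4.68562,9.17115) → (-4.69,9.17)
v3: (2.5,-1.5) → rotate → (-2.30578,-1.78421) → ×s → (-3.94411,-3.05195) → (-3.94,-3.05)
v4: (4.5,4) → rotate → (2.09178,-5.64575) → ×s → (3.57807,-9.65725) → (3.58,-9.66)
v5: (-2,5) → rotate → (5.38496,0.04679) → ×s → (9.21117,0.08004) → (9.21,0.08)
v6: (-3,4) → rotate → (4.81660,1.34177) → ×s → (8.23897,2.29514) → (8.24,2.30)
v7: (-4,0.5) → rotate → (1.91907,3.54502) → ×s → (3.28264,6.06388) → (3.28,6.06)

Cross-section at z=5.75: (-1.98,9.04) (-4.69,9.17) (-3.94,-3.05) (3.58,-9.66) (9.21,0.08) (8.24,2.30) (3.28,6.06)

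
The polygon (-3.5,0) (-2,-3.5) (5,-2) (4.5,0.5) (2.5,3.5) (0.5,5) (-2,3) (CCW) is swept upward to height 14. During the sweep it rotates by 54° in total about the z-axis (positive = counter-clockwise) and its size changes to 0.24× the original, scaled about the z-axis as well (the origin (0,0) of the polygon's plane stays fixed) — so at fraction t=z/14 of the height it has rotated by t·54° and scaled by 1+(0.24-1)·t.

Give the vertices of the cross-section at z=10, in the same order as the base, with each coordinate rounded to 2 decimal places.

Cross-section at z=10: (-1.25,-1.00) (0.28,-1.82) (2.36,0.71) (1.47,1.46) (-0.10,1.96) (-1.25,1.93) (-1.57,0.50)

t = z/height = 10/14 = 0.714286
s = 1 + (scale-1)·z/height = 1 + (0.24-1)·10/14 = 0.457143
θ = twist·z/height = 54°·10/14 = 38.5714° = 0.673198 rad
cos θ = 0.781831, sin θ = 0.623490 (intermediates below are computed at full precision and shown rounded to 5 d.p.)
v1: (-3.5,0) → rotate → (-2.73641,-2.18221) → ×s → (-1.25093,-0.99758) → (-1.25,-1.00)
v2: (-2,-3.5) → rotate → (0.61855,-3.98339) → ×s → (0.28277,-1.82098) → (0.28,-1.82)
v3: (5,-2) → rotate → (5.15614,1.55379) → ×s → (2.35709,0.71030) → (2.36,0.71)
v4: (4.5,0.5) → rotate → (3.20650,3.19662) → ×s → (1.46583,1.46131) → (1.47,1.46)
v5: (2.5,3.5) → rotate → (-0.22764,4.29513) → ×s → (-0.10406,1.96349) → (-0.10,1.96)
v6: (0.5,5) → rotate → (-2.72653,4.22090) → ×s → (-1.24642,1.92956) → (-1.25,1.93)
v7: (-2,3) → rotate → (-3.43413,1.09851) → ×s → (-1.56989,0.50218) → (-1.57,0.50)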